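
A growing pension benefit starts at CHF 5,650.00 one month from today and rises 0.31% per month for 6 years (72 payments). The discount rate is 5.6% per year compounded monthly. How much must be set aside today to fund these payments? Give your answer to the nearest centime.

Periodic rate r = 0.056/12 per month; n is counted in months.
Growing ordinary annuity: PV = PMT₁ × [1 − ((1+g)/(1+r))^n] / (r − g) = 5,650 × [1 − ((1+0.0031)/(1+r))^72] / (r − 0.0031) = CHF 383,289.37.

CHF 383,289.37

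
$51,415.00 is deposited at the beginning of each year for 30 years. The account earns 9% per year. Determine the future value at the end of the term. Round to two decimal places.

$7,638,994.78

This is an annuity due: 30 deposits of $51,415.00 at the beginning of each year.
Periodic rate r = 0.09 per year.
FV = PMT × [((1+r)^n − 1)/r] × (1+r) = 51,415 × [(1+r)^30 − 1] / r × (1+r) = $7,638,994.78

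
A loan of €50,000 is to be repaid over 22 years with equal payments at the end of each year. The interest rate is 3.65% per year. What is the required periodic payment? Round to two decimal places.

€3,345.18

Level ordinary annuity; solve PV = PMT × [(1 − (1+r)^−n)/r] for PMT.
Periodic rate r = 0.0365 per year.
With n = 22: PMT = 50,000 / ([(1 − (1+r)^−n)/r]) = €3,345.18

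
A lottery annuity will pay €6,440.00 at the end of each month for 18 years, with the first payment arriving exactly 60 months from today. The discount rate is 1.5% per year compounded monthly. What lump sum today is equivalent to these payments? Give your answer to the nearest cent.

Ordinary annuity of 216 payments, first payment at period 60.
Periodic rate r = 0.015/12 per month; n is counted in months.
The ordinary-annuity PV formula values the stream one period before the first payment (period 59); discount that back 59 periods:
PV₀ = 6,440 × [1 − (1+r)^−216] / r × (1+r)^−59 = €1,131,833.88

€1,131,833.88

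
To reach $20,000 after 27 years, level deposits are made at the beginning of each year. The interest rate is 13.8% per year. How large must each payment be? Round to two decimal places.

$76.27

Level annuity due; solve FV = PMT × [((1+r)^n − 1)/r] × (1+r) for PMT.
Periodic rate r = 0.138 per year.
With n = 27: PMT = 20,000 / ([((1+r)^n − 1)/r] × (1+r)) = $76.27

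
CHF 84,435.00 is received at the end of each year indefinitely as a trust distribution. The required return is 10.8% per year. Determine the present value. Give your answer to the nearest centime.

Periodic rate r = 0.108 per year.
Level perpetuity: PV = PMT / r = 84,435 / (0.108) = CHF 781,805.56.

CHF 781,805.56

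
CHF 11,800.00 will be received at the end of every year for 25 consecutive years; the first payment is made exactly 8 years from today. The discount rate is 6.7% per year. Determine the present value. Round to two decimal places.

CHF 89,747.41

Ordinary annuity of 25 payments, first payment at period 8.
Periodic rate r = 0.067 per year.
The ordinary-annuity PV formula values the stream one period before the first payment (period 7); discount that back 7 periods:
PV₀ = 11,800 × [1 − (1+r)^−25] / r × (1+r)^−7 = CHF 89,747.41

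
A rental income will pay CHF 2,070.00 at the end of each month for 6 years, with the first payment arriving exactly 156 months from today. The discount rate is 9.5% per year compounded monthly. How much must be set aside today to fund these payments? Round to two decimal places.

Ordinary annuity of 72 payments, first payment at period 156.
Periodic rate r = 0.095/12 per month; n is counted in months.
The ordinary-annuity PV formula values the stream one period before the first payment (period 155); discount that back 155 periods:
PV₀ = 2,070 × [1 − (1+r)^−72] / r × (1+r)^−155 = CHF 33,365.93

CHF 33,365.93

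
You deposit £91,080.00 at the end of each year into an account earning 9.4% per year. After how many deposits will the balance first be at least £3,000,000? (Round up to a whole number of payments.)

Periodic rate r = 0.094 per year.
Ordinary annuity FV: 3,000,000 = 91,080 × [((1+r)^n − 1)/r].
(1+r)^n = 1 + 3,000,000 × r / 91,080, so n = ln(1 + 3,000,000·r/91,080) / ln(1+r) = 15.70.
Round up to a whole number of payments: n = 16.

16 payments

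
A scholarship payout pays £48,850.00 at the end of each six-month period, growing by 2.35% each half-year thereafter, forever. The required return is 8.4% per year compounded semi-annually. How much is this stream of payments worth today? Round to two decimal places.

£2,640,540.54

Periodic rate r = 0.084/2 per half-year.
Growing perpetuity (Gordon): PV = PMT₁ / (r − g) = 48,850 / (r − 0.0235) = £2,640,540.54.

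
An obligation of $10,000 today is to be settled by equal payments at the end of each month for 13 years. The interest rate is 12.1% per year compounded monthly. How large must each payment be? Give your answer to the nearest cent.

$127.49

Level ordinary annuity; solve PV = PMT × [(1 − (1+r)^−n)/r] for PMT.
Periodic rate r = 0.121/12 per month; n is counted in months.
With n = 156: PMT = 10,000 / ([(1 − (1+r)^−n)/r]) = $127.49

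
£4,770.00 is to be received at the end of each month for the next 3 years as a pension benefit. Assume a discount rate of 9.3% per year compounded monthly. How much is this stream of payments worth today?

This is an ordinary annuity: 36 payments of £4,770.00 at the end of each month.
Periodic rate r = 0.093/12 per month; n is counted in months.
PV = PMT × [(1 − (1+r)^−n)/r] = 4,770 × [1 − (1+r)^−36] / r = £149,344.67

£149,344.67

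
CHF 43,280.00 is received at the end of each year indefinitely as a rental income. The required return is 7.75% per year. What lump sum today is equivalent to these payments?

CHF 558,451.61

Periodic rate r = 0.0775 per year.
Level perpetuity: PV = PMT / r = 43,280 / (0.0775) = CHF 558,451.61.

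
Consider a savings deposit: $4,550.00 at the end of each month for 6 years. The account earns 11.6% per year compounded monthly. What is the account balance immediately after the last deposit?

This is an ordinary annuity: 72 deposits of $4,550.00 at the end of each month.
Periodic rate r = 0.116/12 per month; n is counted in months.
FV = PMT × [((1+r)^n − 1)/r] = 4,550 × [(1+r)^72 − 1] / r = $470,228.81

$470,228.81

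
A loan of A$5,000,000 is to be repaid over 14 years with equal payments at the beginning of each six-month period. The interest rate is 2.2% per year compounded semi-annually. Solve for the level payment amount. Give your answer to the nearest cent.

Level annuity due; solve PV = PMT × [(1 − (1+r)^−n)/r] × (1+r) for PMT.
Periodic rate r = 0.022/2 per half-year; n is counted in half-years.
With n = 28: PMT = 5,000,000 / ([(1 − (1+r)^−n)/r] × (1+r)) = A$206,185.51

A$206,185.51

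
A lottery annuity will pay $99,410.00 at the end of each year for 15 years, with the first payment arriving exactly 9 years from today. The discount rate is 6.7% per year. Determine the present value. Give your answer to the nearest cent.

$549,293.97

Ordinary annuity of 15 payments, first payment at period 9.
Periodic rate r = 0.067 per year.
The ordinary-annuity PV formula values the stream one period before the first payment (period 8); discount that back 8 periods:
PV₀ = 99,410 × [1 − (1+r)^−15] / r × (1+r)^−8 = $549,293.97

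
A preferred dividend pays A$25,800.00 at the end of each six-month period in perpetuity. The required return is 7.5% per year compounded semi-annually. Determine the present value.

Periodic rate r = 0.075/2 per half-year.
Level perpetuity: PV = PMT / r = 25,800 / (0.075/2) = A$688,000.00.

A$688,000.00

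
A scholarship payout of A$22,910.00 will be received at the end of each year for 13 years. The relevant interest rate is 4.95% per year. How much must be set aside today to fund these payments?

A$215,856.05

This is an ordinary annuity: 13 payments of A$22,910.00 at the end of each year.
Periodic rate r = 0.0495 per year.
PV = PMT × [(1 − (1+r)^−n)/r] = 22,910 × [1 − (1+r)^−13] / r = A$215,856.05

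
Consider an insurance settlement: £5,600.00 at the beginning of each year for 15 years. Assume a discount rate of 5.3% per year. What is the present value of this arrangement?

£59,984.28

This is an annuity due: 15 payments of £5,600.00 at the beginning of each year.
Periodic rate r = 0.053 per year.
PV = PMT × [(1 − (1+r)^−n)/r] × (1+r) = 5,600 × [1 − (1+r)^−15] / r × (1+r) = £59,984.28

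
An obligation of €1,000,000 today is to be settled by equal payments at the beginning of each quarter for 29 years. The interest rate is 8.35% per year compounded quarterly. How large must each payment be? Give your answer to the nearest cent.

€22,495.94

Level annuity due; solve PV = PMT × [(1 − (1+r)^−n)/r] × (1+r) for PMT.
Periodic rate r = 0.0835/4 per quarter; n is counted in quarters.
With n = 116: PMT = 1,000,000 / ([(1 − (1+r)^−n)/r] × (1+r)) = €22,495.94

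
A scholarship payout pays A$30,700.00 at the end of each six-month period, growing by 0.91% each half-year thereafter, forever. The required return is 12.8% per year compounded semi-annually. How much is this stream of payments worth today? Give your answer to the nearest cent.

A$559,198.54

Periodic rate r = 0.128/2 per half-year.
Growing perpetuity (Gordon): PV = PMT₁ / (r − g) = 30,700 / (r − 0.0091) = A$559,198.54.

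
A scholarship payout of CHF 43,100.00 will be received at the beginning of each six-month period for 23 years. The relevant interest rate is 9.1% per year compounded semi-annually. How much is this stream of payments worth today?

CHF 862,448.73

This is an annuity due: 46 payments of CHF 43,100.00 at the beginning of each six-month period.
Periodic rate r = 0.091/2 per half-year; n is counted in half-years.
PV = PMT × [(1 − (1+r)^−n)/r] × (1+r) = 43,100 × [1 − (1+r)^−46] / r × (1+r) = CHF 862,448.73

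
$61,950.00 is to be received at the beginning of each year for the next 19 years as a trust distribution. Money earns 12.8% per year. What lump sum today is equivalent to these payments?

This is an annuity due: 19 payments of $61,950.00 at the beginning of each year.
Periodic rate r = 0.128 per year.
PV = PMT × [(1 − (1+r)^−n)/r] × (1+r) = 61,950 × [1 − (1+r)^−19] / r × (1+r) = $490,565.26

$490,565.26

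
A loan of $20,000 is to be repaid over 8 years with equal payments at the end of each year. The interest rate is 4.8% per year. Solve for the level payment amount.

Level ordinary annuity; solve PV = PMT × [(1 − (1+r)^−n)/r] for PMT.
Periodic rate r = 0.048 per year.
With n = 8: PMT = 20,000 / ([(1 − (1+r)^−n)/r]) = $3,069.47

$3,069.47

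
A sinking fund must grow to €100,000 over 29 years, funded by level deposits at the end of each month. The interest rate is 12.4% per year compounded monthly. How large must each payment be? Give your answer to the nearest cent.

Level ordinary annuity; solve FV = PMT × [((1+r)^n − 1)/r] for PMT.
Periodic rate r = 0.124/12 per month; n is counted in months.
With n = 348: PMT = 100,000 / ([((1+r)^n − 1)/r]) = €29.71

€29.71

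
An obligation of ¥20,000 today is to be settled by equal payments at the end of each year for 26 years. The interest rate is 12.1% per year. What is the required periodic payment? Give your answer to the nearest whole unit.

Level ordinary annuity; solve PV = PMT × [(1 − (1+r)^−n)/r] for PMT.
Periodic rate r = 0.121 per year.
With n = 26: PMT = 20,000 / ([(1 − (1+r)^−n)/r]) = ¥2,551

¥2,551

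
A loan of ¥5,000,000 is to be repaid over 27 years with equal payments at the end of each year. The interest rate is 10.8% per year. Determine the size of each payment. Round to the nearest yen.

Level ordinary annuity; solve PV = PMT × [(1 − (1+r)^−n)/r] for PMT.
Periodic rate r = 0.108 per year.
With n = 27: PMT = 5,000,000 / ([(1 − (1+r)^−n)/r]) = ¥576,137

¥576,137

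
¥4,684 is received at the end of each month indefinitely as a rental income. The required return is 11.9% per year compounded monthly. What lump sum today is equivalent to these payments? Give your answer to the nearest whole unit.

Periodic rate r = 0.119/12 per month.
Level perpetuity: PV = PMT / r = 4,684 / (0.119/12) = ¥472,336.

¥472,336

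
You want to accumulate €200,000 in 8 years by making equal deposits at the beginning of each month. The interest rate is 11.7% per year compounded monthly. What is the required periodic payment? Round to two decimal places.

€1,255.45

Level annuity due; solve FV = PMT × [((1+r)^n − 1)/r] × (1+r) for PMT.
Periodic rate r = 0.117/12 per month; n is counted in months.
With n = 96: PMT = 200,000 / ([((1+r)^n − 1)/r] × (1+r)) = €1,255.45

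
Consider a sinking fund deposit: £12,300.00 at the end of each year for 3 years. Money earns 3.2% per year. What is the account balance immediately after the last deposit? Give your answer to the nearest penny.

This is an ordinary annuity: 3 deposits of £12,300.00 at the end of each year.
Periodic rate r = 0.032 per year.
FV = PMT × [((1+r)^n − 1)/r] = 12,300 × [(1+r)^3 − 1] / r = £38,093.40

£38,093.40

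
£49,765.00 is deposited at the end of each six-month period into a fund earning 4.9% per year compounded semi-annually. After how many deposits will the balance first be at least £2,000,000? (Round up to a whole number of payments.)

Periodic rate r = 0.049/2 per half-year; n is counted in half-years.
Ordinary annuity FV: 2,000,000 = 49,765 × [((1+r)^n − 1)/r].
(1+r)^n = 1 + 2,000,000 × r / 49,765, so n = ln(1 + 2,000,000·r/49,765) / ln(1+r) = 28.32.
Round up to a whole number of payments: n = 29.

29 payments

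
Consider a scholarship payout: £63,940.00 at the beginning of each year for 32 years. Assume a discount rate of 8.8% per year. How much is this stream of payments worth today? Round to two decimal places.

This is an annuity due: 32 payments of £63,940.00 at the beginning of each year.
Periodic rate r = 0.088 per year.
PV = PMT × [(1 − (1+r)^−n)/r] × (1+r) = 63,940 × [1 − (1+r)^−32] / r × (1+r) = £737,345.29

£737,345.29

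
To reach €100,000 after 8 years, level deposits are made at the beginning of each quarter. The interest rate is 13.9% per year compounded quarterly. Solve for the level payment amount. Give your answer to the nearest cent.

Level annuity due; solve FV = PMT × [((1+r)^n − 1)/r] × (1+r) for PMT.
Periodic rate r = 0.139/4 per quarter; n is counted in quarters.
With n = 32: PMT = 100,000 / ([((1+r)^n − 1)/r] × (1+r)) = €1,693.07

€1,693.07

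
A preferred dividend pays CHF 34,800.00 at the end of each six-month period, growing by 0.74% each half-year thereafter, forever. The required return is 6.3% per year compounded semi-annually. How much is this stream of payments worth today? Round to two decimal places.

CHF 1,443,983.40

Periodic rate r = 0.063/2 per half-year.
Growing perpetuity (Gordon): PV = PMT₁ / (r − g) = 34,800 / (r − 0.0074) = CHF 1,443,983.40.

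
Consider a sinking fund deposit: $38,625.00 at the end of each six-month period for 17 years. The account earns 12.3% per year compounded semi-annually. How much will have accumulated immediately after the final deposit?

$4,150,250.26

This is an ordinary annuity: 34 deposits of $38,625.00 at the end of each six-month period.
Periodic rate r = 0.123/2 per half-year; n is counted in half-years.
FV = PMT × [((1+r)^n − 1)/r] = 38,625 × [(1+r)^34 − 1] / r = $4,150,250.26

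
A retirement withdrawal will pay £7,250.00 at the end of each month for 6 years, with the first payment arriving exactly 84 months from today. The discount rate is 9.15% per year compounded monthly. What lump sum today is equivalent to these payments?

£213,228.93

Ordinary annuity of 72 payments, first payment at period 84.
Periodic rate r = 0.0915/12 per month; n is counted in months.
The ordinary-annuity PV formula values the stream one period before the first payment (period 83); discount that back 83 periods:
PV₀ = 7,250 × [1 − (1+r)^−72] / r × (1+r)^−83 = £213,228.93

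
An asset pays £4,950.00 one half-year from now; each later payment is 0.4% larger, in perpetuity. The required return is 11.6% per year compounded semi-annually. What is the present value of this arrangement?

Periodic rate r = 0.116/2 per half-year.
Growing perpetuity (Gordon): PV = PMT₁ / (r − g) = 4,950 / (r − 0.004) = £91,666.67.

£91,666.67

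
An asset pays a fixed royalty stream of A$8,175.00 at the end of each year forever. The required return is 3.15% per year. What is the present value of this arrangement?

Periodic rate r = 0.0315 per year.
Level perpetuity: PV = PMT / r = 8,175 / (0.0315) = A$259,523.81.

A$259,523.81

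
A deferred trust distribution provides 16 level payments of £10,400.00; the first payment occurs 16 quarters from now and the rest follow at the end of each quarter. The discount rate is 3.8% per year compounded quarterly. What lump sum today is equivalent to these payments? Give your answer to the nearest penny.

£133,372.77

Ordinary annuity of 16 payments, first payment at period 16.
Periodic rate r = 0.038/4 per quarter; n is counted in quarters.
The ordinary-annuity PV formula values the stream one period before the first payment (period 15); discount that back 15 periods:
PV₀ = 10,400 × [1 − (1+r)^−16] / r × (1+r)^−15 = £133,372.77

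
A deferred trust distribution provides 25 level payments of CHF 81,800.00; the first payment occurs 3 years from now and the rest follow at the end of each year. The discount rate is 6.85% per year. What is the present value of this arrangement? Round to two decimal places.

Ordinary annuity of 25 payments, first payment at period 3.
Periodic rate r = 0.0685 per year.
The ordinary-annuity PV formula values the stream one period before the first payment (period 2); discount that back 2 periods:
PV₀ = 81,800 × [1 − (1+r)^−25] / r × (1+r)^−2 = CHF 846,361.24

CHF 846,361.24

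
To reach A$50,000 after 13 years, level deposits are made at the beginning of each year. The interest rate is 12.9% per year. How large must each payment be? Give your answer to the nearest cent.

A$1,487.01

Level annuity due; solve FV = PMT × [((1+r)^n − 1)/r] × (1+r) for PMT.
Periodic rate r = 0.129 per year.
With n = 13: PMT = 50,000 / ([((1+r)^n − 1)/r] × (1+r)) = A$1,487.01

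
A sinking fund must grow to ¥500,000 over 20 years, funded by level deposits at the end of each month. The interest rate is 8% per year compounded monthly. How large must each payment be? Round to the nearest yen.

Level ordinary annuity; solve FV = PMT × [((1+r)^n − 1)/r] for PMT.
Periodic rate r = 0.08/12 per month; n is counted in months.
With n = 240: PMT = 500,000 / ([((1+r)^n − 1)/r]) = ¥849

¥849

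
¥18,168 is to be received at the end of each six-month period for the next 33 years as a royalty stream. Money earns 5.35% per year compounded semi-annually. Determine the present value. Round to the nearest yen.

This is an ordinary annuity: 66 payments of ¥18,168 at the end of each six-month period.
Periodic rate r = 0.0535/2 per half-year; n is counted in half-years.
PV = PMT × [(1 − (1+r)^−n)/r] = 18,168 × [1 − (1+r)^−66] / r = ¥560,242

¥560,242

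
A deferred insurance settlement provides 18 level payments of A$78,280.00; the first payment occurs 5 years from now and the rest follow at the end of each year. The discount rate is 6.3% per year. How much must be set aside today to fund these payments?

Ordinary annuity of 18 payments, first payment at period 5.
Periodic rate r = 0.063 per year.
The ordinary-annuity PV formula values the stream one period before the first payment (period 4); discount that back 4 periods:
PV₀ = 78,280 × [1 − (1+r)^−18] / r × (1+r)^−4 = A$649,119.28

A$649,119.28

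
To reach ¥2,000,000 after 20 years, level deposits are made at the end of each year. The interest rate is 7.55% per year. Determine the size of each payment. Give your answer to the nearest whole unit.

¥45,931

Level ordinary annuity; solve FV = PMT × [((1+r)^n − 1)/r] for PMT.
Periodic rate r = 0.0755 per year.
With n = 20: PMT = 2,000,000 / ([((1+r)^n − 1)/r]) = ¥45,931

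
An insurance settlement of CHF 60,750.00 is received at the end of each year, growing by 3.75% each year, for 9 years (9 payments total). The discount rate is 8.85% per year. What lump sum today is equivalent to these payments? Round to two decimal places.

CHF 417,760.47

Periodic rate r = 0.0885 per year.
Growing ordinary annuity: PV = PMT₁ × [1 − ((1+g)/(1+r))^n] / (r − g) = 60,750 × [1 − ((1+0.0375)/(1+r))^9] / (r − 0.0375) = CHF 417,760.47.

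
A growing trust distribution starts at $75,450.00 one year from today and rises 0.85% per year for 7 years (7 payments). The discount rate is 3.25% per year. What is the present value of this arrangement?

$477,205.12

Periodic rate r = 0.0325 per year.
Growing ordinary annuity: PV = PMT₁ × [1 − ((1+g)/(1+r))^n] / (r − g) = 75,450 × [1 − ((1+0.0085)/(1+r))^7] / (r − 0.0085) = $477,205.12.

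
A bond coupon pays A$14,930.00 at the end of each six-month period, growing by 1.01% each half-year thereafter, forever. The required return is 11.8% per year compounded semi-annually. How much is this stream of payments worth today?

A$305,316.97

Periodic rate r = 0.118/2 per half-year.
Growing perpetuity (Gordon): PV = PMT₁ / (r − g) = 14,930 / (r − 0.0101) = A$305,316.97.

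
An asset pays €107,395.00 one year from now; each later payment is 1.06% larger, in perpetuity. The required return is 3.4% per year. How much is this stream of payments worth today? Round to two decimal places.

Periodic rate r = 0.034 per year.
Growing perpetuity (Gordon): PV = PMT₁ / (r − g) = 107,395 / (r − 0.0106) = €4,589,529.91.

€4,589,529.91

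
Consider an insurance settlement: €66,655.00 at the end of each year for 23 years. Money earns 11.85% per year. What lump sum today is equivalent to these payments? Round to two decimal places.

€519,685.23

This is an ordinary annuity: 23 payments of €66,655.00 at the end of each year.
Periodic rate r = 0.1185 per year.
PV = PMT × [(1 − (1+r)^−n)/r] = 66,655 × [1 − (1+r)^−23] / r = €519,685.23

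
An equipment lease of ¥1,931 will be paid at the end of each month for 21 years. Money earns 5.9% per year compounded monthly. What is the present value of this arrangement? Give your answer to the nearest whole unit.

¥278,632

This is an ordinary annuity: 252 payments of ¥1,931 at the end of each month.
Periodic rate r = 0.059/12 per month; n is counted in months.
PV = PMT × [(1 − (1+r)^−n)/r] = 1,931 × [1 − (1+r)^−252] / r = ¥278,632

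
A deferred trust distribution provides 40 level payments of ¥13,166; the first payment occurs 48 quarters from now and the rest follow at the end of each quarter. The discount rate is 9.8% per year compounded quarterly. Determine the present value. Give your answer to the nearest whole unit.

Ordinary annuity of 40 payments, first payment at period 48.
Periodic rate r = 0.098/4 per quarter; n is counted in quarters.
The ordinary-annuity PV formula values the stream one period before the first payment (period 47); discount that back 47 periods:
PV₀ = 13,166 × [1 − (1+r)^−40] / r × (1+r)^−47 = ¥106,851

¥106,851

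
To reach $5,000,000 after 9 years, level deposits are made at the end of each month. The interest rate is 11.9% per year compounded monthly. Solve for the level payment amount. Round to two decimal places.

$26,056.15

Level ordinary annuity; solve FV = PMT × [((1+r)^n − 1)/r] for PMT.
Periodic rate r = 0.119/12 per month; n is counted in months.
With n = 108: PMT = 5,000,000 / ([((1+r)^n − 1)/r]) = $26,056.15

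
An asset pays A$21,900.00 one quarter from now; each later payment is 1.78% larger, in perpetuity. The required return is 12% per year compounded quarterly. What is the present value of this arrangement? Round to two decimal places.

A$1,795,081.97

Periodic rate r = 0.12/4 per quarter.
Growing perpetuity (Gordon): PV = PMT₁ / (r − g) = 21,900 / (r − 0.0178) = A$1,795,081.97.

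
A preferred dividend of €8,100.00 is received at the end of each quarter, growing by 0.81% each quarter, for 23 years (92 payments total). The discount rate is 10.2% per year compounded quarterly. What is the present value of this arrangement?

€369,092.79

Periodic rate r = 0.102/4 per quarter; n is counted in quarters.
Growing ordinary annuity: PV = PMT₁ × [1 − ((1+g)/(1+r))^n] / (r − g) = 8,100 × [1 − ((1+0.0081)/(1+r))^92] / (r − 0.0081) = €369,092.79.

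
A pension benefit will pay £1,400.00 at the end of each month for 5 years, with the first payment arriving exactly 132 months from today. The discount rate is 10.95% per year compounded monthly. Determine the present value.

Ordinary annuity of 60 payments, first payment at period 132.
Periodic rate r = 0.1095/12 per month; n is counted in months.
The ordinary-annuity PV formula values the stream one period before the first payment (period 131); discount that back 131 periods:
PV₀ = 1,400 × [1 − (1+r)^−60] / r × (1+r)^−131 = £19,612.27

£19,612.27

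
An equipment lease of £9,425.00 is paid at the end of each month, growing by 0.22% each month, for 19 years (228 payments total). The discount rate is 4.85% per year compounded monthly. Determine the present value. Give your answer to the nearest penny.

Periodic rate r = 0.0485/12 per month; n is counted in months.
Growing ordinary annuity: PV = PMT₁ × [1 − ((1+g)/(1+r))^n] / (r − g) = 9,425 × [1 − ((1+0.0022)/(1+r))^228] / (r − 0.0022) = £1,750,381.47.

£1,750,381.47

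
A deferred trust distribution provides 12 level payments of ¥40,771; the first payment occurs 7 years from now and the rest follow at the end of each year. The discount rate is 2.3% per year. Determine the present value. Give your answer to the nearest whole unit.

¥369,338

Ordinary annuity of 12 payments, first payment at period 7.
Periodic rate r = 0.023 per year.
The ordinary-annuity PV formula values the stream one period before the first payment (period 6); discount that back 6 periods:
PV₀ = 40,771 × [1 − (1+r)^−12] / r × (1+r)^−6 = ¥369,338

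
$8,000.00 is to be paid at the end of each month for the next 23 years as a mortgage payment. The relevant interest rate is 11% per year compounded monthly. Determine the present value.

This is an ordinary annuity: 276 payments of $8,000.00 at the end of each month.
Periodic rate r = 0.11/12 per month; n is counted in months.
PV = PMT × [(1 − (1+r)^−n)/r] = 8,000 × [1 − (1+r)^−276] / r = $802,400.78

$802,400.78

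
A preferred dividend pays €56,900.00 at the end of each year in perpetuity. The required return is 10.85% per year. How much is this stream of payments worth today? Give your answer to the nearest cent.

€524,423.96

Periodic rate r = 0.1085 per year.
Level perpetuity: PV = PMT / r = 56,900 / (0.1085) = €524,423.96.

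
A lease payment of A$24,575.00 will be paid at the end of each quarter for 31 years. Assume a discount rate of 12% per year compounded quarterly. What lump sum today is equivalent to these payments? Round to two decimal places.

This is an ordinary annuity: 124 payments of A$24,575.00 at the end of each quarter.
Periodic rate r = 0.12/4 per quarter; n is counted in quarters.
PV = PMT × [(1 − (1+r)^−n)/r] = 24,575 × [1 − (1+r)^−124] / r = A$798,198.70

A$798,198.70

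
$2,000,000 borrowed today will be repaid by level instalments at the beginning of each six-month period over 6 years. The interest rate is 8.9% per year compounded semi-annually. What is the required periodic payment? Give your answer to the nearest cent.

Level annuity due; solve PV = PMT × [(1 − (1+r)^−n)/r] × (1+r) for PMT.
Periodic rate r = 0.089/2 per half-year; n is counted in half-years.
With n = 12: PMT = 2,000,000 / ([(1 − (1+r)^−n)/r] × (1+r)) = $209,387.73

$209,387.73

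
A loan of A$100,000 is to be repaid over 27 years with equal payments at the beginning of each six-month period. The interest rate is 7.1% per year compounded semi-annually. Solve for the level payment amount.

A$4,042.89

Level annuity due; solve PV = PMT × [(1 − (1+r)^−n)/r] × (1+r) for PMT.
Periodic rate r = 0.071/2 per half-year; n is counted in half-years.
With n = 54: PMT = 100,000 / ([(1 − (1+r)^−n)/r] × (1+r)) = A$4,042.89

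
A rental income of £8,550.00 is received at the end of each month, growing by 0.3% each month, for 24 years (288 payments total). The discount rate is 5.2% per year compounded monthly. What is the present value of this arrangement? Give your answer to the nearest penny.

£2,038,613.34

Periodic rate r = 0.052/12 per month; n is counted in months.
Growing ordinary annuity: PV = PMT₁ × [1 − ((1+g)/(1+r))^n] / (r − g) = 8,550 × [1 − ((1+0.003)/(1+r))^288] / (r − 0.003) = £2,038,613.34.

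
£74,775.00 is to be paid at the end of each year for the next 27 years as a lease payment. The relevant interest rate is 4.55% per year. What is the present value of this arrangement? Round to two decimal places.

£1,149,100.43

This is an ordinary annuity: 27 payments of £74,775.00 at the end of each year.
Periodic rate r = 0.0455 per year.
PV = PMT × [(1 − (1+r)^−n)/r] = 74,775 × [1 − (1+r)^−27] / r = £1,149,100.43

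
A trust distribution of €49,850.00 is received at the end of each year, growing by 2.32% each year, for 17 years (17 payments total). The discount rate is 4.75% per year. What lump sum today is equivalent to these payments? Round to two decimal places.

Periodic rate r = 0.0475 per year.
Growing ordinary annuity: PV = PMT₁ × [1 − ((1+g)/(1+r))^n] / (r − g) = 49,850 × [1 − ((1+0.0232)/(1+r))^17] / (r − 0.0232) = €674,961.98.

€674,961.98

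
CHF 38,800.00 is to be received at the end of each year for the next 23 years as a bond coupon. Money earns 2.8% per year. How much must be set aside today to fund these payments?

This is an ordinary annuity: 23 payments of CHF 38,800.00 at the end of each year.
Periodic rate r = 0.028 per year.
PV = PMT × [(1 − (1+r)^−n)/r] = 38,800 × [1 − (1+r)^−23] / r = CHF 651,484.40

CHF 651,484.40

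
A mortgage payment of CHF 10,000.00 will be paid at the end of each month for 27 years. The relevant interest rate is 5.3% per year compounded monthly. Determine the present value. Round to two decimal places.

CHF 1,721,152.77

This is an ordinary annuity: 324 payments of CHF 10,000.00 at the end of each month.
Periodic rate r = 0.053/12 per month; n is counted in months.
PV = PMT × [(1 − (1+r)^−n)/r] = 10,000 × [1 − (1+r)^−324] / r = CHF 1,721,152.77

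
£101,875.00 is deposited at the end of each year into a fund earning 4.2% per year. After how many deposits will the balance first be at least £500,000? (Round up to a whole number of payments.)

Periodic rate r = 0.042 per year.
Ordinary annuity FV: 500,000 = 101,875 × [((1+r)^n − 1)/r].
(1+r)^n = 1 + 500,000 × r / 101,875, so n = ln(1 + 500,000·r/101,875) / ln(1+r) = 4.56.
Round up to a whole number of payments: n = 5.

5 payments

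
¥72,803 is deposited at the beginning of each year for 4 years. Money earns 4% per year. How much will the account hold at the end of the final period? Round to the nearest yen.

This is an annuity due: 4 deposits of ¥72,803 at the beginning of each year.
Periodic rate r = 0.04 per year.
FV = PMT × [((1+r)^n − 1)/r] × (1+r) = 72,803 × [(1+r)^4 − 1] / r × (1+r) = ¥321,522

¥321,522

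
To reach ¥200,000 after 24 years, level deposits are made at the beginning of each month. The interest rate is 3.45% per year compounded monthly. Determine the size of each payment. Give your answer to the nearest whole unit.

Level annuity due; solve FV = PMT × [((1+r)^n − 1)/r] × (1+r) for PMT.
Periodic rate r = 0.0345/12 per month; n is counted in months.
With n = 288: PMT = 200,000 / ([((1+r)^n − 1)/r] × (1+r)) = ¥446

¥446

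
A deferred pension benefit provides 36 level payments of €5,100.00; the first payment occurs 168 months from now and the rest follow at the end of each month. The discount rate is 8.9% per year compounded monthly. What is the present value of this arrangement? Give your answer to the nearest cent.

€46,758.17

Ordinary annuity of 36 payments, first payment at period 168.
Periodic rate r = 0.089/12 per month; n is counted in months.
The ordinary-annuity PV formula values the stream one period before the first payment (period 167); discount that back 167 periods:
PV₀ = 5,100 × [1 − (1+r)^−36] / r × (1+r)^−167 = €46,758.17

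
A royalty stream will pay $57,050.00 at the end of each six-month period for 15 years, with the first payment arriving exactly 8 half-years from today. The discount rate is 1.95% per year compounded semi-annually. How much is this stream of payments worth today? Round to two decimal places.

$1,380,687.71

Ordinary annuity of 30 payments, first payment at period 8.
Periodic rate r = 0.0195/2 per half-year; n is counted in half-years.
The ordinary-annuity PV formula values the stream one period before the first payment (period 7); discount that back 7 periods:
PV₀ = 57,050 × [1 − (1+r)^−30] / r × (1+r)^−7 = $1,380,687.71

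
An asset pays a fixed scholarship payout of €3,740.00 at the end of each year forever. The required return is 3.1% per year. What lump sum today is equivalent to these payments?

Periodic rate r = 0.031 per year.
Level perpetuity: PV = PMT / r = 3,740 / (0.031) = €120,645.16.

€120,645.16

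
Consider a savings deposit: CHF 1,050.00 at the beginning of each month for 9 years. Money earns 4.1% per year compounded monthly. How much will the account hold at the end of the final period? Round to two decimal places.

CHF 137,339.99

This is an annuity due: 108 deposits of CHF 1,050.00 at the beginning of each month.
Periodic rate r = 0.041/12 per month; n is counted in months.
FV = PMT × [((1+r)^n − 1)/r] × (1+r) = 1,050 × [(1+r)^108 − 1] / r × (1+r) = CHF 137,339.99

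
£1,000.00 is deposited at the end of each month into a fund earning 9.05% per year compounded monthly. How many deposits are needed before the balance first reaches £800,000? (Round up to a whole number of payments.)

Periodic rate r = 0.0905/12 per month; n is counted in months.
Ordinary annuity FV: 800,000 = 1,000 × [((1+r)^n − 1)/r].
(1+r)^n = 1 + 800,000 × r / 1,000, so n = ln(1 + 800,000·r/1,000) / ln(1+r) = 259.63.
Round up to a whole number of payments: n = 260.

260 payments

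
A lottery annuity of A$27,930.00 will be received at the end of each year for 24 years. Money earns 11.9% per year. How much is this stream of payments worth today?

This is an ordinary annuity: 24 payments of A$27,930.00 at the end of each year.
Periodic rate r = 0.119 per year.
PV = PMT × [(1 − (1+r)^−n)/r] = 27,930 × [1 − (1+r)^−24] / r = A$218,907.89

A$218,907.89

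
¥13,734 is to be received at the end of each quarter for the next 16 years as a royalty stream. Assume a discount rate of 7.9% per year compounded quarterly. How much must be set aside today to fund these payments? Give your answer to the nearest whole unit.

This is an ordinary annuity: 64 payments of ¥13,734 at the end of each quarter.
Periodic rate r = 0.079/4 per quarter; n is counted in quarters.
PV = PMT × [(1 − (1+r)^−n)/r] = 13,734 × [1 − (1+r)^−64] / r = ¥496,494

¥496,494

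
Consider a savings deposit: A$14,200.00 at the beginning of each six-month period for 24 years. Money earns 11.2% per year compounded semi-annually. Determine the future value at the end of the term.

A$3,393,503.23

This is an annuity due: 48 deposits of A$14,200.00 at the beginning of each six-month period.
Periodic rate r = 0.112/2 per half-year; n is counted in half-years.
FV = PMT × [((1+r)^n − 1)/r] × (1+r) = 14,200 × [(1+r)^48 − 1] / r × (1+r) = A$3,393,503.23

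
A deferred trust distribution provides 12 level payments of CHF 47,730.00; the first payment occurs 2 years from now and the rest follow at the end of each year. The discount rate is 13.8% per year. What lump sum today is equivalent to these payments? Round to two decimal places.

Ordinary annuity of 12 payments, first payment at period 2.
Periodic rate r = 0.138 per year.
The ordinary-annuity PV formula values the stream one period before the first payment (period 1); discount that back 1 periods:
PV₀ = 47,730 × [1 − (1+r)^−12] / r × (1+r)^−1 = CHF 239,501.30

CHF 239,501.30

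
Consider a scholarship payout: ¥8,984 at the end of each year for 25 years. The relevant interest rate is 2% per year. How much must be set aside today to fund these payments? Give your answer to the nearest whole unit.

This is an ordinary annuity: 25 payments of ¥8,984 at the end of each year.
Periodic rate r = 0.02 per year.
PV = PMT × [(1 − (1+r)^−n)/r] = 8,984 × [1 − (1+r)^−25] / r = ¥175,399

¥175,399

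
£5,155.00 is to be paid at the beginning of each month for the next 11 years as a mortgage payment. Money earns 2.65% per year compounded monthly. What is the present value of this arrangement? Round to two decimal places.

This is an annuity due: 132 payments of £5,155.00 at the beginning of each month.
Periodic rate r = 0.0265/12 per month; n is counted in months.
PV = PMT × [(1 − (1+r)^−n)/r] × (1+r) = 5,155 × [1 − (1+r)^−132] / r × (1+r) = £590,998.04

£590,998.04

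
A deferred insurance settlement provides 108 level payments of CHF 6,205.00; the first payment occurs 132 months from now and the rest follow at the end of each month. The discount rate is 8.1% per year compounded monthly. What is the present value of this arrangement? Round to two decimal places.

CHF 196,657.89

Ordinary annuity of 108 payments, first payment at period 132.
Periodic rate r = 0.081/12 per month; n is counted in months.
The ordinary-annuity PV formula values the stream one period before the first payment (period 131); discount that back 131 periods:
PV₀ = 6,205 × [1 − (1+r)^−108] / r × (1+r)^−131 = CHF 196,657.89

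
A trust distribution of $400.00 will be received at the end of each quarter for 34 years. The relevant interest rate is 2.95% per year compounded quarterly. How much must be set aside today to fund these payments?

$34,270.92

This is an ordinary annuity: 136 payments of $400.00 at the end of each quarter.
Periodic rate r = 0.0295/4 per quarter; n is counted in quarters.
PV = PMT × [(1 − (1+r)^−n)/r] = 400 × [1 − (1+r)^−136] / r = $34,270.92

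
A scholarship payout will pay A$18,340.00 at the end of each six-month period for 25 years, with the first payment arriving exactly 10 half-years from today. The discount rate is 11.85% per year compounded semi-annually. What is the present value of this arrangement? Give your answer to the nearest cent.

Ordinary annuity of 50 payments, first payment at period 10.
Periodic rate r = 0.1185/2 per half-year; n is counted in half-years.
The ordinary-annuity PV formula values the stream one period before the first payment (period 9); discount that back 9 periods:
PV₀ = 18,340 × [1 − (1+r)^−50] / r × (1+r)^−9 = A$174,014.10

A$174,014.10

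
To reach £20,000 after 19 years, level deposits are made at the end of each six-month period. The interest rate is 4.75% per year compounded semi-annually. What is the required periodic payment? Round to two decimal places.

£329.89

Level ordinary annuity; solve FV = PMT × [((1+r)^n − 1)/r] for PMT.
Periodic rate r = 0.0475/2 per half-year; n is counted in half-years.
With n = 38: PMT = 20,000 / ([((1+r)^n − 1)/r]) = £329.89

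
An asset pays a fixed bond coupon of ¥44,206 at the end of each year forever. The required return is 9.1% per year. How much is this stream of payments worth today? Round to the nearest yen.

Periodic rate r = 0.091 per year.
Level perpetuity: PV = PMT / r = 44,206 / (0.091) = ¥485,780.

¥485,780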